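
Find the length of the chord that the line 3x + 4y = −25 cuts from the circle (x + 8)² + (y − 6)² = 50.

Substitute y = (−25 − 3x)/4:
25x² + 550x + 2625 = 0  ⟹  x² + 22x + 105 = 0
x = −7 or x = −15, giving (−7, −1) and (−15, 5).
Chord length = distance between (−7, −1) and (−15, 5) = √100 = 10.

10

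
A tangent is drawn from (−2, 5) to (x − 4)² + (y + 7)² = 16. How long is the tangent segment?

2√41

With centre O = (4, −7), |OP|² = 180 and r² = 16.
The tangent meets the radius at right angles, so tangent² = |PO|² − r² = 180 − 16 = 164.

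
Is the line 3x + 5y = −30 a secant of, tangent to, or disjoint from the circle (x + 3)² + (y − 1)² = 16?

disjoint

Substituting the line into the circle gives 34x² + 360x + 1050 = 0.
Δ = 129600 − 142800 = −13200.
No real roots: the line does not meet the circle.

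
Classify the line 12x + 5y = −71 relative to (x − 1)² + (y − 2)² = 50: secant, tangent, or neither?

neither

Substituting the line into the circle gives 169x² + 1894x + 5336 = 0.
Δ = 3587236 − 3607136 = −19900.
No real roots: the line does not meet the circle.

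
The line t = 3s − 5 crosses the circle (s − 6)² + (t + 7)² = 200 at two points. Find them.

Substitute t = 3s − 5:
10s² − 160 = 0  ⟹  s² − 16 = 0
s = 4 or s = −4, giving (4, 7) and (−4, −17).

(−4, −17) and (4, 7)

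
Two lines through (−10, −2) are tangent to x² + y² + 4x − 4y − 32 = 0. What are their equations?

A line y − (−2) = m(x − (−10)) is tangent when its distance from (−2, 2) is 2√10:
(8m − (4))² = 40(m² + 1)
3m² − 8m − 3 = 0, so m = −1/3 or m = 3.
Through (−10, −2) these give x + 3y = −16 and 3x − y = −28.

x + 3y = −16 and 3x − y = −28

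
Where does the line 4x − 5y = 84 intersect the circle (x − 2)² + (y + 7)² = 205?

(−4, −20) and (16, −4)

Substitute y = (−84 + 4x)/5:
41x² − 492x − 2624 = 0  ⟹  x² − 12x − 64 = 0
x = 16 or x = −4, giving (16, −4) and (−4, −20).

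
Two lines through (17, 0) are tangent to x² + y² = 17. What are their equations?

x + 4y = 17 and x − 4y = 17

Write the tangent as mx − y + (0 − m·(17)) = 0 and set its distance from the centre to √17:
[m·(−17) − (0)]² = 17(m² + 1)
16m² − 1 = 0, so m = −1/4 or m = 1/4.
With m = −1/4: x + 4y = 17. With m = 1/4: x − 4y = 17.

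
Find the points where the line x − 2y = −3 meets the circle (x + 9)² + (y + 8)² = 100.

Substitute y = (3 + x)/2:
5x² + 110x + 285 = 0  ⟹  x² + 22x + 57 = 0
x = −3 or x = −19, giving (−3, 0) and (−19, −8).

(−19, −8) and (−3, 0)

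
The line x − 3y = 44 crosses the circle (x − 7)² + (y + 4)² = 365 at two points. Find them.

From the line, y = (−44 + x)/3. Substituting:
10x² − 190x − 1820 = 0  ⟹  x² − 19x − 182 = 0
x = 26 or x = −7, giving (26, −6) and (−7, −17).

(−7, −17) and (26, −6)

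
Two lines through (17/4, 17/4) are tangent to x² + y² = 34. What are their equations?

Let a tangent through (17/4, 17/4) have slope m. Its distance from (0, 0) must equal √34:
[m·(−17/4) − (−17/4)]² = 34(m² + 1)
15m² + 34m + 15 = 0, so m = −5/3 or m = −3/5.
Through (17/4, 17/4) these give 5x + 3y = 34 and 3x + 5y = 34.

5x + 3y = 34 and 3x + 5y = 34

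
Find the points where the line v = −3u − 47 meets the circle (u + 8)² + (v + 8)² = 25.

Substitute v = −3u − 47:
10u² + 250u + 1560 = 0  ⟹  u² + 25u + 156 = 0
u = −12 or u = −13, giving (−12, −11) and (−13, −8).

(−13, −8) and (−12, −11)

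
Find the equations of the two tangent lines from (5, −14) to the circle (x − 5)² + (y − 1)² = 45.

A line y − (−14) = m(x − (5)) is tangent when its distance from (5, 1) is 3√5:
(0m − (15))² = 45(m² + 1)
m² − 4 = 0, so m = 2 or m = −2.
With m = 2: 2x − y = 24. With m = −2: 2x + y = −4.

2x − y = 24 and 2x + y = −4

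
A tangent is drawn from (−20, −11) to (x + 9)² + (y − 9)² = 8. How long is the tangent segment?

The centre is (−9, 9) and r = 2√2. The square of the distance from P to the centre is 121 + 400 = 521.
Power of the point: PT² = |PO|² − r² = 513, so PT = 3√57.

3√57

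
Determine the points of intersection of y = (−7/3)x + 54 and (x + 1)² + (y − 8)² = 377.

Express y = (162 − 7x)/3 and substitute into the circle:
58x² − 1914x + 15660 = 0  ⟹  x² − 33x + 270 = 0
x = 18 or x = 15, giving (18, 12) and (15, 19).

(15, 19) and (18, 12)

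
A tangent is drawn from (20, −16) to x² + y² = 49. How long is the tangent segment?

√607

With centre O = (0, 0), |OP|² = 656 and r² = 49.
By the tangent–radius right angle, tangent length = √(|PO|² − r²) = √607.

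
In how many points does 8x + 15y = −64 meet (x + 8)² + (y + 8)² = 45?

0

d² = (8·(−8) + 15·(−8) − (−64))²/289 = 14400/289; r² = 45.
Since d² > r², the line lies outside the circle.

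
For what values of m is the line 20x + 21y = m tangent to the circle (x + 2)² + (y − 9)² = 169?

The line touches the circle iff its distance from (−2, 9) is 13:
|20·(−2) + 21·9 − m| / √841 = 13
|m − (149)| = 13·29, so m = 526 or m = −228.

m = −228 or m = 526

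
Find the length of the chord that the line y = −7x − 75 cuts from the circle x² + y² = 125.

5√2

Express y = −7x − 75 and substitute into the circle:
50x² + 1050x + 5500 = 0  ⟹  x² + 21x + 110 = 0
x = −10 or x = −11, giving (−10, −5) and (−11, 2).
Chord length = distance between (−10, −5) and (−11, 2) = √50 = 5√2.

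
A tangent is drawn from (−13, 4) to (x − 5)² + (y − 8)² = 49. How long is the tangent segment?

√291

The centre is (5, 8) and r = 7. The square of the distance from P to the centre is 324 + 16 = 340.
Power of the point: PT² = |PO|² − r² = 291, so PT = √291.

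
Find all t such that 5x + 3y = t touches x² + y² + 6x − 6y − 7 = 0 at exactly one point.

t = −6 ± 5√34

Tangency holds when the distance from the centre (−3, 3) to the line equals the radius 5:
|5·(−3) + 3·3 − t| / √34 = 5
|t − (−6)| = 5√34.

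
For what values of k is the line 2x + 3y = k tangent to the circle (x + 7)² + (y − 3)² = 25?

For a tangent, require d(centre, line) = r = 5.
|2·(−7) + 3·3 − k| / √13 = 5
|k − (−5)| = 5√13.

k = −5 ± 5√13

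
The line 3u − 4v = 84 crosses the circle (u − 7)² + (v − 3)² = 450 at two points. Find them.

(4, −18) and (28, 0)

Substitute v = (−84 + 3u)/4:
25u² − 800u + 2800 = 0  ⟹  u² − 32u + 112 = 0
u = 28 or u = 4, giving (28, 0) and (4, −18).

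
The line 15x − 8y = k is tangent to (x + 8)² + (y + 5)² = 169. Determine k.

For a tangent, require d(centre, line) = r = 13.
|15·(−8) − 8·(−5) − k| / √289 = 13
|k − (−80)| = 13·17, so k = 141 or k = −301.

k = −301 or k = 141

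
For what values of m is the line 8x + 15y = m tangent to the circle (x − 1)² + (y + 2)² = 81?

For a tangent, require d(centre, line) = r = 9.
|8·1 + 15·(−2) − m| / √289 = 9
|m − (−22)| = 9·17, so m = 131 or m = −175.

m = −175 or m = 131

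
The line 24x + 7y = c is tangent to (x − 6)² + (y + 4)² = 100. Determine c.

c = −134 or c = 366

Tangency holds when the distance from the centre (6, −4) to the line equals the radius 10:
|24·6 + 7·(−4) − c| / √625 = 10
|c − (116)| = 10·25, so c = 366 or c = −134.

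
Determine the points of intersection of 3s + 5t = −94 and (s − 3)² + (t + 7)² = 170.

(−8, −14) and (2, −20)

Substitute t = (−94 − 3s)/5:
34s² + 204s − 544 = 0  ⟹  s² + 6s − 16 = 0
s = 2 or s = −8, giving (2, −20) and (−8, −14).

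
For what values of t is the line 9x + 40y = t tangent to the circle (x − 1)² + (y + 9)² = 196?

The line touches the circle iff its distance from (1, −9) is 14:
|9·1 + 40·(−9) − t| / √1681 = 14
|t − (−351)| = 14·41, so t = 223 or t = −925.

t = −925 or t = 223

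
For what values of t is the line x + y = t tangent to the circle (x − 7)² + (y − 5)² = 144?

For a tangent, require d(centre, line) = r = 12.
|1·7 + 1·5 − t| / √2 = 12
|t − (12)| = 12√2.

t = 12 ± 12√2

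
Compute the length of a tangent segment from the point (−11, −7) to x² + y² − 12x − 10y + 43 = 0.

√415

Centre (6, 5), r² = 18. |PO|² = (−17)² + (−12)² = 433.
By the tangent–radius right angle, tangent length = √(|PO|² − r²) = √415.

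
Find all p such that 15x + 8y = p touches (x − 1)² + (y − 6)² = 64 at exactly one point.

For a tangent, require d(centre, line) = r = 8.
|15·1 + 8·6 − p| / √289 = 8
|p − (63)| = 8·17, so p = 199 or p = −73.

p = −73 or p = 199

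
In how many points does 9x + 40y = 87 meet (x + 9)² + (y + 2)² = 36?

Substituting the line into the circle gives 1681x² + 25794x + 99889 = 0.
Δ = 665330436 − 671653636 = −6323200.
No real roots: the line does not meet the circle.

0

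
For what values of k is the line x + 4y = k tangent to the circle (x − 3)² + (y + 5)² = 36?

k = −17 ± 6√17

The line touches the circle iff its distance from (3, −5) is 6:
|1·3 + 4·(−5) − k| / √17 = 6
|k − (−17)| = 6√17.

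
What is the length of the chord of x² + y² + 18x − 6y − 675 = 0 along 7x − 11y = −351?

Centre (−9, 3), r² = 765. Perpendicular distance d from centre to line = |255| / √170 = 255/√170.
Chord = 2√(r² − d²) = 2·√(765/2) = 3√170.

3√170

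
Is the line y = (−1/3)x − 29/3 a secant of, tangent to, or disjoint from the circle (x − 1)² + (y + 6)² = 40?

Substituting the line into the circle gives 10x² + 4x − 230 = 0.
Discriminant = (4)² − 4·10·(−230) = 9216 > 0.
Two real roots: the line is a secant.

secant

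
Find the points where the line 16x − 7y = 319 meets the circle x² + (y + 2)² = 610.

From the line, y = (−319 + 16x)/7. Substituting:
305x² − 9760x + 63135 = 0  ⟹  x² − 32x + 207 = 0
x = 23 or x = 9, giving (23, 7) and (9, −25).

(9, −25) and (23, 7)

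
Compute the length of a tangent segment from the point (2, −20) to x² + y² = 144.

With centre O = (0, 0), |OP|² = 404 and r² = 144.
Power of the point: PT² = |PO|² − r² = 260, so PT = 2√65.

2√65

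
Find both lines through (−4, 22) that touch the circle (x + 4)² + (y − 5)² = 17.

4x + y = 6 and 4x − y = −38

Let a tangent through (−4, 22) have slope m. Its distance from (−4, 5) must equal √17:
(0m − (−17))² = 17(m² + 1)
m² − 16 = 0, so m = −4 or m = 4.
Through (−4, 22) these give 4x + y = 6 and 4x − y = −38.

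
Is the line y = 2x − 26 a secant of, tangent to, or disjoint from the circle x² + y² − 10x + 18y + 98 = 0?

disjoint

Centre (5, −9), r² = 8. Distance² from centre to line = (−7)²/5 = 49/5.
Since d² > r², the line lies outside the circle.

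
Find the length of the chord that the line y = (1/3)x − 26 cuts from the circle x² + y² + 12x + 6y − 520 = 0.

√10

From the line, y = (−78 + x)/3. Substituting:
10x² − 30x = 0  ⟹  x² − 3x = 0
x = 3 or x = 0, giving (3, −25) and (0, −26).
Chord length = distance between (3, −25) and (0, −26) = √10 = √10.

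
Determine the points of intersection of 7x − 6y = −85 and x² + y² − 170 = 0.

From the line, y = (85 + 7x)/6. Substituting:
85x² + 1190x + 1105 = 0  ⟹  x² + 14x + 13 = 0
x = −1 or x = −13, giving (−1, 13) and (−13, −1).

(−13, −1) and (−1, 13)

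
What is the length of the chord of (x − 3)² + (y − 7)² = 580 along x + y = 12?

Centre (3, 7), r² = 580. Perpendicular distance d from centre to line = |−2| / √2 = 2/√2.
Half the chord is √(r² − d²) = √(578), so the full chord is 34√2.

34√2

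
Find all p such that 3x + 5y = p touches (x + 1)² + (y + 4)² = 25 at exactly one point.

p = −23 ± 5√34

For a tangent, require d(centre, line) = r = 5.
|3·(−1) + 5·(−4) − p| / √34 = 5
|p − (−23)| = 5√34.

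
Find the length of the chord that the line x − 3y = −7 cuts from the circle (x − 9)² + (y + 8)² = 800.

Express y = (7 + x)/3 and substitute into the circle:
10x² − 100x − 5510 = 0  ⟹  x² − 10x − 551 = 0
x = 29 or x = −19, giving (29, 12) and (−19, −4).
Chord length = distance between (29, 12) and (−19, −4) = √2560 = 16√10.

16√10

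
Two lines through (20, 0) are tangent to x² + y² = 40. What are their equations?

A line y − (0) = m(x − (20)) is tangent when its distance from (0, 0) is 2√10:
(−20m − (0))² = 40(m² + 1)
9m² − 1 = 0, so m = 1/3 or m = −1/3.
With m = 1/3: x − 3y = 20. With m = −1/3: x + 3y = 20.

x − 3y = 20 and x + 3y = 20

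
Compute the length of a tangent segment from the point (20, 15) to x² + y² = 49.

Centre (0, 0), r² = 49. |PO|² = (20)² + (15)² = 625.
The tangent meets the radius at right angles, so tangent² = |PO|² − r² = 625 − 49 = 576.

24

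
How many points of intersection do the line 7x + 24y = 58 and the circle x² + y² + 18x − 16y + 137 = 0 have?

Centre (−9, 8), r² = 8. Distance² from centre to line = (71)²/625 = 5041/625.
Since d² > r², the line lies outside the circle.

0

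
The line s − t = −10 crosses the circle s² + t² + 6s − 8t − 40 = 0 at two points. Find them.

From the line, t = s + 10. Substituting:
2s² + 18s − 20 = 0  ⟹  s² + 9s − 10 = 0
s = 1 or s = −10, giving (1, 11) and (−10, 0).

(−10, 0) and (1, 11)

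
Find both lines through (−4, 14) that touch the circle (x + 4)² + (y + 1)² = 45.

2x + y = 6 and 2x − y = −22

Write the tangent as mx − y + (14 − m·(−4)) = 0 and set its distance from the centre to 3√5:
(0m − (−15))² = 45(m² + 1)
m² − 4 = 0, so m = −2 or m = 2.
Through (−4, 14) these give 2x + y = 6 and 2x − y = −22.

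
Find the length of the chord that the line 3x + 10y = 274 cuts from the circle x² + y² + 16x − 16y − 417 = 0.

2√109

From the line, y = (274 − 3x)/10. Substituting:
109x² + 436x − 10464 = 0  ⟹  x² + 4x − 96 = 0
x = 8 or x = −12, giving (8, 25) and (−12, 31).
Chord length = distance between (8, 25) and (−12, 31) = √436 = 2√109.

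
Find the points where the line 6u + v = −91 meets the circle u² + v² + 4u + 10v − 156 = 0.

Substitute v = −6u − 91:
37u² + 1036u + 7215 = 0  ⟹  u² + 28u + 195 = 0
u = −13 or u = −15, giving (−13, −13) and (−15, −1).

(−15, −1) and (−13, −13)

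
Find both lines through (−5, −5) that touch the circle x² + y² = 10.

x − 3y = 10 and 3x − y = −10

A line y − (−5) = m(x − (−5)) is tangent when its distance from (0, 0) is √10:
(5m − (5))² = 10(m² + 1)
3m² − 10m + 3 = 0, so m = 1/3 or m = 3.
Through (−5, −5) these give x − 3y = 10 and 3x − y = −10.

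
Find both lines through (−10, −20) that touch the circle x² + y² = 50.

Write the tangent as mx − y + (−20 − m·(−10)) = 0 and set its distance from the centre to 5√2:
(10m − (20))² = 50(m² + 1)
m² − 8m + 7 = 0, so m = 7 or m = 1.
Through (−10, −20) these give 7x − y = −50 and x − y = 10.

7x − y = −50 and x − y = 10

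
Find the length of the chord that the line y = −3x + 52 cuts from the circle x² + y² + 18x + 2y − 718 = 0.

8√10

Centre (−9, −1), r² = 800. Perpendicular distance d from centre to line = |−80| / √10 = 80/√10.
Half the chord is √(r² − d²) = √(160), so the full chord is 8√10.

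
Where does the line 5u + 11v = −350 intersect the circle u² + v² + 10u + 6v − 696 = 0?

(−26, −20) and (−4, −30)

From the line, v = (−350 − 5u)/11. Substituting:
146u² + 4380u + 15184 = 0  ⟹  u² + 30u + 104 = 0
u = −4 or u = −26, giving (−4, −30) and (−26, −20).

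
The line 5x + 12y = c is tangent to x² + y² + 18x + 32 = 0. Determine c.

c = −136 or c = 46

For a tangent, require d(centre, line) = r = 7.
|5·(−9) + 12·0 − c| / √169 = 7
|c − (−45)| = 7·13, so c = 46 or c = −136.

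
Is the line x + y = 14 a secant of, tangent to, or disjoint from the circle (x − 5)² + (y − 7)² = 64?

secant

Substituting the line into the circle gives 2x² − 24x + 10 = 0.
Δ = 576 − 80 = 496.
Two real roots: the line is a secant.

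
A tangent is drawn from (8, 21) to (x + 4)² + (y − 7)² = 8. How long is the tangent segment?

2√83

Centre (−4, 7), r² = 8. |PO|² = (12)² + (14)² = 340.
The tangent meets the radius at right angles, so tangent² = |PO|² − r² = 340 − 8 = 332.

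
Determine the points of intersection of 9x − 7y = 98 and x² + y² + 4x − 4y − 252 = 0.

(0, −14) and (14, 4)

From the line, y = (−98 + 9x)/7. Substituting:
130x² − 1820x = 0  ⟹  x² − 14x = 0
x = 14 or x = 0, giving (14, 4) and (0, −14).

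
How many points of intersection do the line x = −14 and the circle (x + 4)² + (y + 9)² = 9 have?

0

Substituting the line into the circle gives y² + 18y + 172 = 0.
Discriminant = (18)² − 4·1·(172) = −364 < 0.
No real roots: the line does not meet the circle.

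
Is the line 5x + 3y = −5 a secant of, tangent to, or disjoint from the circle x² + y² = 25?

d² = (5·0 + 3·0 − (−5))²/34 = 25/34; r² = 25.
Since d² < r², the line cuts the circle twice.

secant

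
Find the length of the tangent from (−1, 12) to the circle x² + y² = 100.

The centre is (0, 0) and r = 10. The square of the distance from P to the centre is 1 + 144 = 145.
By the tangent–radius right angle, tangent length = √(|PO|² − r²) = √45 = 3√5.

3√5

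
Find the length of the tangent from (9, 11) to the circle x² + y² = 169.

√33

Centre (0, 0), r² = 169. |PO|² = (9)² + (11)² = 202.
Power of the point: PT² = |PO|² − r² = 33, so PT = √33.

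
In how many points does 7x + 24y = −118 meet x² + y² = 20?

0

Substituting the line into the circle gives 625x² + 1652x + 2404 = 0.
Δ = 2729104 − 6010000 = −3280896.
No real roots: the line does not meet the circle.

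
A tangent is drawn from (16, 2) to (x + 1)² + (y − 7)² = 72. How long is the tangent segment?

11√2

The centre is (−1, 7) and r = 6√2. The square of the distance from P to the centre is 289 + 25 = 314.
By the tangent–radius right angle, tangent length = √(|PO|² − r²) = √242 = 11√2.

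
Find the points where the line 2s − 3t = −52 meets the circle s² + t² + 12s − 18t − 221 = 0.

(−23, 2) and (7, 22)

From the line, t = (52 + 2s)/3. Substituting:
13s² + 208s − 2093 = 0  ⟹  s² + 16s − 161 = 0
s = 7 or s = −23, giving (7, 22) and (−23, 2).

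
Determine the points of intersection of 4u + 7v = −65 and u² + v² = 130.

Express v = (−65 − 4u)/7 and substitute into the circle:
65u² + 520u − 2145 = 0  ⟹  u² + 8u − 33 = 0
u = 3 or u = −11, giving (3, −11) and (−11, −3).

(−11, −3) and (3, −11)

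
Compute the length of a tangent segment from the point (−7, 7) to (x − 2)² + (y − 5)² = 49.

6

With centre O = (2, 5), |OP|² = 85 and r² = 49.
By the tangent–radius right angle, tangent length = √(|PO|² − r²) = √36 = 6.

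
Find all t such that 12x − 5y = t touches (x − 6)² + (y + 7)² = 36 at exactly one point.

The line touches the circle iff its distance from (6, −7) is 6:
|12·6 − 5·(−7) − t| / √169 = 6
|t − (107)| = 6·13, so t = 185 or t = 29.

t = 29 or t = 185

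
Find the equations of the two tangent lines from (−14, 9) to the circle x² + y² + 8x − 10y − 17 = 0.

7x + 3y = −71 and 3x − 7y = −105

A line y − (9) = m(x − (−14)) is tangent when its distance from (−4, 5) is √58:
(10m − (−4))² = 58(m² + 1)
21m² + 40m − 21 = 0, so m = −7/3 or m = 3/7.
With m = −7/3: 7x + 3y = −71. With m = 3/7: 3x − 7y = −105.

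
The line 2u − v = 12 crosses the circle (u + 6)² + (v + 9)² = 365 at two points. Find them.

(−8, −28) and (8, 4)

Express v = 2u − 12 and substitute into the circle:
5u² − 320 = 0  ⟹  u² − 64 = 0
u = 8 or u = −8, giving (8, 4) and (−8, −28).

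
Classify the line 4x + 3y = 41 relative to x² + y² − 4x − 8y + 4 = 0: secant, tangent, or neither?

neither

d² = (4·2 + 3·4 − (41))²/25 = 441/25; r² = 16.
Since d² > r², the line lies outside the circle.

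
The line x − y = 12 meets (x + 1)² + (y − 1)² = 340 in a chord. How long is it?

22√2

From the line, y = x − 12. Substituting:
2x² − 24x − 170 = 0  ⟹  x² − 12x − 85 = 0
x = 17 or x = −5, giving (17, 5) and (−5, −17).
Chord length = distance between (17, 5) and (−5, −17) = √968 = 22√2.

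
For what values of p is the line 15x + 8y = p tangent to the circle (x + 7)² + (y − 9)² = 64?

Tangency holds when the distance from the centre (−7, 9) to the line equals the radius 8:
|15·(−7) + 8·9 − p| / √289 = 8
|p − (−33)| = 8·17, so p = 103 or p = −169.

p = −169 or p = 103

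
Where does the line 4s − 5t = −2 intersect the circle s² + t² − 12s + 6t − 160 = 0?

From the line, t = (2 + 4s)/5. Substituting:
41s² − 164s − 3936 = 0  ⟹  s² − 4s − 96 = 0
s = 12 or s = −8, giving (12, 10) and (−8, −6).

(−8, −6) and (12, 10)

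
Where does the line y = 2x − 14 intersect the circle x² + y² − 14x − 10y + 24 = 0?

Express y = 2x − 14 and substitute into the circle:
5x² − 90x + 360 = 0  ⟹  x² − 18x + 72 = 0
x = 12 or x = 6, giving (12, 10) and (6, −2).

(6, −2) and (12, 10)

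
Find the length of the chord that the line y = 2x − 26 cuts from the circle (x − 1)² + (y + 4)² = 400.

The distance from (1, −4) to the line is 20/√5, and r² = 400.
Half the chord is √(r² − d²) = √(320), so the full chord is 16√5.

16√5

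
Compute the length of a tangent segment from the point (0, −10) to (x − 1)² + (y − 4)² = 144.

Centre (1, 4), r² = 144. |PO|² = (−1)² + (−14)² = 197.
Power of the point: PT² = |PO|² − r² = 53, so PT = √53.

√53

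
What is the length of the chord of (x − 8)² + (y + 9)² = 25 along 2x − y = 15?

2√5

Substitute y = 2x − 15:
5x² − 40x + 75 = 0  ⟹  x² − 8x + 15 = 0
x = 5 or x = 3, giving (5, −5) and (3, −9).
|(5, −5) − (3, −9)| = √((2)² + (4)²) = 2√5.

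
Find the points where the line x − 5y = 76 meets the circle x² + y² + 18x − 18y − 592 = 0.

Express y = (−76 + x)/5 and substitute into the circle:
26x² + 208x − 2184 = 0  ⟹  x² + 8x − 84 = 0
x = 6 or x = −14, giving (6, −14) and (−14, −18).

(−14, −18) and (6, −14)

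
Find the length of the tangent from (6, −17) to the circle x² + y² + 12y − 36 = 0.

√85

Centre (0, −6), r² = 72. |PO|² = (6)² + (−11)² = 157.
The tangent meets the radius at right angles, so tangent² = |PO|² − r² = 157 − 72 = 85.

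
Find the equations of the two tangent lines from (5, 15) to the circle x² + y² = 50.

Let a tangent through (5, 15) have slope m. Its distance from (0, 0) must equal 5√2:
(−5m − (−15))² = 50(m² + 1)
m² + 6m − 7 = 0, so m = 1 or m = −7.
With m = 1: x − y = −10. With m = −7: 7x + y = 50.

x − y = −10 and 7x + y = 50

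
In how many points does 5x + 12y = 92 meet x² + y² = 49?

Substituting the line into the circle gives 169x² − 920x + 1408 = 0.
Δ = 846400 − 951808 = −105408.
No real roots: the line does not meet the circle.

0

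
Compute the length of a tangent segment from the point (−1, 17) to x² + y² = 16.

√274

Centre (0, 0), r² = 16. |PO|² = (−1)² + (17)² = 290.
By the tangent–radius right angle, tangent length = √(|PO|² − r²) = √274.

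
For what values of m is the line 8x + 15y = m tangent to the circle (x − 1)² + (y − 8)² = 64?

m = −8 or m = 264

For a tangent, require d(centre, line) = r = 8.
|8·1 + 15·8 − m| / √289 = 8
|m − (128)| = 8·17, so m = 264 or m = −8.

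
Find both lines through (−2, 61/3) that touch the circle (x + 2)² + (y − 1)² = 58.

7x + 3y = 47 and 7x − 3y = −75

Write the tangent as mx − y + (61/3 − m·(−2)) = 0 and set its distance from the centre to √58:
[m·(0) − (−58/3)]² = 58(m² + 1)
9m² − 49 = 0, so m = −7/3 or m = 7/3.
With m = −7/3: 7x + 3y = 47. With m = 7/3: 7x − 3y = −75.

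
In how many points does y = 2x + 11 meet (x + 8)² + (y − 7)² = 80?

2

Centre (−8, 7), r² = 80. Distance² from centre to line = (−12)²/5 = 144/5.
Since d² < r², the line cuts the circle twice.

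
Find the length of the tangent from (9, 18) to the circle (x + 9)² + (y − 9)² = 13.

With centre O = (−9, 9), |OP|² = 405 and r² = 13.
By the tangent–radius right angle, tangent length = √(|PO|² − r²) = √392 = 14√2.

14√2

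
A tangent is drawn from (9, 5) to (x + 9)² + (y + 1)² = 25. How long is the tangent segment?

√335

Centre (−9, −1), r² = 25. |PO|² = (18)² + (6)² = 360.
By the tangent–radius right angle, tangent length = √(|PO|² − r²) = √335.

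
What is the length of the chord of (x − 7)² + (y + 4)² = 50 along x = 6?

14

The distance from (7, −4) to the line is 1, and r² = 50.
Chord = 2√(r² − d²) = 2·√(49) = 14.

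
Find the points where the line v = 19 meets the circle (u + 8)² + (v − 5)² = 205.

(−11, 19) and (−5, 19)

Express v = 19 and substitute into the circle:
u² + 16u + 55 = 0
u = −5 or u = −11, giving (−5, 19) and (−11, 19).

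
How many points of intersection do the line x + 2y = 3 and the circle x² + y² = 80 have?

2

Substituting the line into the circle gives 5x² − 6x − 311 = 0.
Δ = 36 − (−6220) = 6256.
Two real roots: the line is a secant.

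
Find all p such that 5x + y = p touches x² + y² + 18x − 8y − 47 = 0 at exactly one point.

The line touches the circle iff its distance from (−9, 4) is 12:
|5·(−9) + 1·4 − p| / √26 = 12
|p − (−41)| = 12√26.

p = −41 ± 12√26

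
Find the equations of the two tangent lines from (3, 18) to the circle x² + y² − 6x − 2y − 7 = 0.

Write the tangent as mx − y + (18 − m·(3)) = 0 and set its distance from the centre to √17:
(0m − (−17))² = 17(m² + 1)
m² − 16 = 0, so m = 4 or m = −4.
With m = 4: 4x − y = −6. With m = −4: 4x + y = 30.

4x − y = −6 and 4x + y = 30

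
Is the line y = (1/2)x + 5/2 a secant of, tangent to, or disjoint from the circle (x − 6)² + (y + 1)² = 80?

secant

d² = (1·6 − 2·(−1) − (−5))²/5 = 169/5; r² = 80.
Since d² < r², the line cuts the circle twice.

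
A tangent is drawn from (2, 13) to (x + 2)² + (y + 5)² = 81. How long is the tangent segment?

√259

With centre O = (−2, −5), |OP|² = 340 and r² = 81.
The tangent meets the radius at right angles, so tangent² = |PO|² − r² = 340 − 81 = 259.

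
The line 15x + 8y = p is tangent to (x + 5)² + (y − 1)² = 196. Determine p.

For a tangent, require d(centre, line) = r = 14.
|15·(−5) + 8·1 − p| / √289 = 14
|p − (−67)| = 14·17, so p = 171 or p = −305.

p = −305 or p = 171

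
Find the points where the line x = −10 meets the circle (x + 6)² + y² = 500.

The line gives x = −10. Substituting into the circle:
y² − 484 = 0
y = 22 or y = −22, giving (−10, 22) and (−10, −22).

(−10, −22) and (−10, 22)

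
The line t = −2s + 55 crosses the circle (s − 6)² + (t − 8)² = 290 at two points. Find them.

Express t = −2s + 55 and substitute into the circle:
5s² − 200s + 1955 = 0  ⟹  s² − 40s + 391 = 0
s = 23 or s = 17, giving (23, 9) and (17, 21).

(17, 21) and (23, 9)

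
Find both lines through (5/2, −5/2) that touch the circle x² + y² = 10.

3x − y = 10 and x − 3y = 10

A line y − (−5/2) = m(x − (5/2)) is tangent when its distance from (0, 0) is √10:
(−5/2m − (5/2))² = 10(m² + 1)
3m² − 10m + 3 = 0, so m = 3 or m = 1/3.
With m = 3: 3x − y = 10. With m = 1/3: x − 3y = 10.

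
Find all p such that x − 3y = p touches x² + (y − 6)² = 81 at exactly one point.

p = −18 ± 9√10

Tangency holds when the distance from the centre (0, 6) to the line equals the radius 9:
|1·0 − 3·6 − p| / √10 = 9
|p − (−18)| = 9√10.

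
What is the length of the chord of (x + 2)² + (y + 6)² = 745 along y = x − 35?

Centre (−2, −6), r² = 745. Perpendicular distance d from centre to line = |−31| / √2 = 31/√2.
Chord = 2√(r² − d²) = 2·√(529/2) = 23√2.

23√2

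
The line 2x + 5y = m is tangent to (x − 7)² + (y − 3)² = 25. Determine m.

Tangency holds when the distance from the centre (7, 3) to the line equals the radius 5:
|2·7 + 5·3 − m| / √29 = 5
|m − (29)| = 5√29.

m = 29 ± 5√29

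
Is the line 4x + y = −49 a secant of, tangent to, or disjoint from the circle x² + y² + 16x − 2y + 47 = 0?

disjoint

Substituting the line into the circle gives 17x² + 416x + 2546 = 0.
Δ = 173056 − 173128 = −72.
No real roots: the line does not meet the circle.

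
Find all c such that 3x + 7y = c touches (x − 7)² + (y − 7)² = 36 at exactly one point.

For a tangent, require d(centre, line) = r = 6.
|3·7 + 7·7 − c| / √58 = 6
|c − (70)| = 6√58.

c = 70 ± 6√58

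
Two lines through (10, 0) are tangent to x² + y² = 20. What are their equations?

x + 2y = 10 and x − 2y = 10

Let a tangent through (10, 0) have slope m. Its distance from (0, 0) must equal 2√5:
(−10m − (0))² = 20(m² + 1)
4m² − 1 = 0, so m = −1/2 or m = 1/2.
With m = −1/2: x + 2y = 10. With m = 1/2: x − 2y = 10.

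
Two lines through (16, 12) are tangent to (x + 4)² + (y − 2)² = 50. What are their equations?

x − y = 4 and x − 7y = −68

Let a tangent through (16, 12) have slope m. Its distance from (−4, 2) must equal 5√2:
(−20m − (−10))² = 50(m² + 1)
7m² − 8m + 1 = 0, so m = 1 or m = 1/7.
Through (16, 12) these give x − y = 4 and x − 7y = −68.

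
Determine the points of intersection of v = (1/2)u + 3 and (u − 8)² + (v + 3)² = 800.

(−20, −7) and (28, 17)

From the line, v = (6 + u)/2. Substituting:
5u² − 40u − 2800 = 0  ⟹  u² − 8u − 560 = 0
u = 28 or u = −20, giving (28, 17) and (−20, −7).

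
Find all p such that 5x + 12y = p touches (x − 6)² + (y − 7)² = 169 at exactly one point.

For a tangent, require d(centre, line) = r = 13.
|5·6 + 12·7 − p| / √169 = 13
|p − (114)| = 13·13, so p = 283 or p = −55.

p = −55 or p = 283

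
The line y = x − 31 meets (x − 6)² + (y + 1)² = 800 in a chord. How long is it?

32√2

The distance from (6, −1) to the line is 24/√2, and r² = 800.
Chord = 2√(r² − d²) = 2·√(512) = 32√2.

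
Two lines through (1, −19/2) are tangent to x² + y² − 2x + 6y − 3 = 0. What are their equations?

3x + 2y = −16 and 3x − 2y = 22

Let a tangent through (1, −19/2) have slope m. Its distance from (1, −3) must equal √13:
[m·(0) − (13/2)]² = 13(m² + 1)
4m² − 9 = 0, so m = −3/2 or m = 3/2.
With m = −3/2: 3x + 2y = −16. With m = 3/2: 3x − 2y = 22.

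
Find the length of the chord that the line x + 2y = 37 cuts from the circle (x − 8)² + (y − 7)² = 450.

The distance from (8, 7) to the line is 15/√5, and r² = 450.
Half the chord is √(r² − d²) = √(405), so the full chord is 18√5.

18√5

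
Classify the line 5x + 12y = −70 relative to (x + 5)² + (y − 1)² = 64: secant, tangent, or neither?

d² = (5·(−5) + 12·1 − (−70))²/169 = 3249/169; r² = 64.
Since d² < r², the line cuts the circle twice.

secant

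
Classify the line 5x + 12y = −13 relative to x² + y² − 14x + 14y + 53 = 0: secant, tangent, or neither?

Centre (7, −7), r² = 45. Distance² from centre to line = (−36)²/169 = 1296/169.
Since d² < r², the line cuts the circle twice.

secant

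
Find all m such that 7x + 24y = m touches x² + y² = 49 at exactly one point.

m = −175 or m = 175

For a tangent, require d(centre, line) = r = 7.
|7·0 + 24·0 − m| / √625 = 7
|m| = 7·25, so m = 175 or m = −175.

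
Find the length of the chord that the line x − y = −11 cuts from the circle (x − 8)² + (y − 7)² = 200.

Centre (8, 7), r² = 200. Perpendicular distance d from centre to line = |12| / √2 = 12/√2.
Chord = 2√(r² − d²) = 2·√(128) = 16√2.

16√2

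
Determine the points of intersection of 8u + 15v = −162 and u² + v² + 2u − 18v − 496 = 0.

(−24, 2) and (6, −14)

Substitute v = (−162 − 8u)/15:
289u² + 5202u − 41616 = 0  ⟹  u² + 18u − 144 = 0
u = 6 or u = −24, giving (6, −14) and (−24, 2).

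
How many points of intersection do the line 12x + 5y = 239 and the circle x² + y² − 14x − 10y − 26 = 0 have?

1

Centre (7, 5), r² = 100. Distance² from centre to line = (−130)²/169 = 100.
Since d² = r², the line is tangent.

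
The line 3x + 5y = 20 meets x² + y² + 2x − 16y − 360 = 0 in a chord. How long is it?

Centre (−1, 8), r² = 425. Perpendicular distance d from centre to line = |17| / √34 = 17/√34.
Half the chord is √(r² − d²) = √(833/2), so the full chord is 7√34.

7√34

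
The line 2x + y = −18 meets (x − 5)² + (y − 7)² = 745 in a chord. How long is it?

20√5

Express y = −2x − 18 and substitute into the circle:
5x² + 90x − 95 = 0  ⟹  x² + 18x − 19 = 0
x = 1 or x = −19, giving (1, −20) and (−19, 20).
|(1, −20) − (−19, 20)| = √((20)² + (−40)²) = 20√5.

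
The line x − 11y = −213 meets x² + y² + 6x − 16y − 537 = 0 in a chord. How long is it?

From the line, y = (213 + x)/11. Substituting:
122x² + 976x − 57096 = 0  ⟹  x² + 8x − 468 = 0
x = 18 or x = −26, giving (18, 21) and (−26, 17).
|(18, 21) − (−26, 17)| = √((44)² + (4)²) = 4√122.

4√122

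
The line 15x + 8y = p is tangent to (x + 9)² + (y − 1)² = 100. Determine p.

p = −297 or p = 43

For a tangent, require d(centre, line) = r = 10.
|15·(−9) + 8·1 − p| / √289 = 10
|p − (−127)| = 10·17, so p = 43 or p = −297.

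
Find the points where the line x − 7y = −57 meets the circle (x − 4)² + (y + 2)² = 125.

(−1, 8) and (6, 9)

From the line, y = (57 + x)/7. Substituting:
50x² − 250x − 300 = 0  ⟹  x² − 5x − 6 = 0
x = 6 or x = −1, giving (6, 9) and (−1, 8).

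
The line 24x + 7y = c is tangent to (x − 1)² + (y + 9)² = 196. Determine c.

c = −389 or c = 311

The line touches the circle iff its distance from (1, −9) is 14:
|24·1 + 7·(−9) − c| / √625 = 14
|c − (−39)| = 14·25, so c = 311 or c = −389.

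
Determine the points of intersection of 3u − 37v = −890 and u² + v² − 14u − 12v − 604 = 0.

Express v = (890 + 3u)/37 and substitute into the circle:
1378u² − 15158u − 429936 = 0  ⟹  u² − 11u − 312 = 0
u = 24 or u = −13, giving (24, 26) and (−13, 23).

(−13, 23) and (24, 26)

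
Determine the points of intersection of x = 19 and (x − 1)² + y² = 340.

(19, −4) and (19, 4)

The line gives x = 19. Substituting into the circle:
y² − 16 = 0
y = 4 or y = −4, giving (19, 4) and (19, −4).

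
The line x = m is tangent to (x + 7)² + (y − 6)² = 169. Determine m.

Tangency holds when the distance from the centre (−7, 6) to the line equals the radius 13:
|1·(−7) + 0·6 − m| / √1 = 13
|m − (−7)| = 13, so m = 6 or m = −20.

m = −20 or m = 6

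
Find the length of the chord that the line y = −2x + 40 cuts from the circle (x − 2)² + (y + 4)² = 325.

2√5

Centre (2, −4), r² = 325. Perpendicular distance d from centre to line = |−40| / √5 = 40/√5.
Chord = 2√(r² − d²) = 2·√(5) = 2√5.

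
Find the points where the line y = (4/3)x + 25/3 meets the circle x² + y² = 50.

Express y = (25 + 4x)/3 and substitute into the circle:
25x² + 200x + 175 = 0  ⟹  x² + 8x + 7 = 0
x = −1 or x = −7, giving (−1, 7) and (−7, −1).

(−7, −1) and (−1, 7)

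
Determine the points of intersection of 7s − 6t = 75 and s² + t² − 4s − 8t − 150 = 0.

Express t = (−75 + 7s)/6 and substitute into the circle:
85s² − 1530s + 3825 = 0  ⟹  s² − 18s + 45 = 0
s = 15 or s = 3, giving (15, 5) and (3, −9).

(3, −9) and (15, 5)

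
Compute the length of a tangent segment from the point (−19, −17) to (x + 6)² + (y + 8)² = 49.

√201

The centre is (−6, −8) and r = 7. The square of the distance from P to the centre is 169 + 81 = 250.
The tangent meets the radius at right angles, so tangent² = |PO|² − r² = 250 − 49 = 201.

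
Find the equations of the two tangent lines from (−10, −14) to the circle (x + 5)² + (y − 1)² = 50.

7x + y = −84 and x − y = 4

A line y − (−14) = m(x − (−10)) is tangent when its distance from (−5, 1) is 5√2:
[m·(5) − (15)]² = 50(m² + 1)
m² + 6m − 7 = 0, so m = −7 or m = 1.
With m = −7: 7x + y = −84. With m = 1: x − y = 4.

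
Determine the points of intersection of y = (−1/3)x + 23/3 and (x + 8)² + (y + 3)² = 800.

Substitute y = (23 − x)/3:
10x² + 80x − 5600 = 0  ⟹  x² + 8x − 560 = 0
x = 20 or x = −28, giving (20, 1) and (−28, 17).

(−28, 17) and (20, 1)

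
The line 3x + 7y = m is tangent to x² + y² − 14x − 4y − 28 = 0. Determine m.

m = 35 ± 9√58

For a tangent, require d(centre, line) = r = 9.
|3·7 + 7·2 − m| / √58 = 9
|m − (35)| = 9√58.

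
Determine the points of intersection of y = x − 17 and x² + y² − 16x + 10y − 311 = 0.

(−4, −21) and (24, 7)

Substitute y = x − 17:
2x² − 40x − 192 = 0  ⟹  x² − 20x − 96 = 0
x = 24 or x = −4, giving (24, 7) and (−4, −21).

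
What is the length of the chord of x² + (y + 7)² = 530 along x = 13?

38

The distance from (0, −7) to the line is 13, and r² = 530.
Chord = 2√(r² − d²) = 2·√(361) = 38.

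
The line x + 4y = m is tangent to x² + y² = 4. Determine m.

m = ±2√17

For a tangent, require d(centre, line) = r = 2.
|1·0 + 4·0 − m| / √17 = 2
|m| = 2√17.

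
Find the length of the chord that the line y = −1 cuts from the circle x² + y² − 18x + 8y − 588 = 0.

Express y = −1 and substitute into the circle:
x² − 18x − 595 = 0
x = 35 or x = −17, giving (35, −1) and (−17, −1).
|(35, −1) − (−17, −1)| = √((52)² + (0)²) = 52.

52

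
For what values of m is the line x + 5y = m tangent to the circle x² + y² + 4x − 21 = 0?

m = −2 ± 5√26

Tangency holds when the distance from the centre (−2, 0) to the line equals the radius 5:
|1·(−2) + 5·0 − m| / √26 = 5
|m − (−2)| = 5√26.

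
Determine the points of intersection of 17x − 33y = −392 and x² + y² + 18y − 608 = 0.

(−25, −1) and (8, 16)

Express y = (392 + 17x)/33 and substitute into the circle:
1378x² + 23426x − 275600 = 0  ⟹  x² + 17x − 200 = 0
x = 8 or x = −25, giving (8, 16) and (−25, −1).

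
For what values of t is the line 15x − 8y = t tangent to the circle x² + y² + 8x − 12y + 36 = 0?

For a tangent, require d(centre, line) = r = 4.
|15·(−4) − 8·6 − t| / √289 = 4
|t − (−108)| = 4·17, so t = −40 or t = −176.

t = −176 or t = −40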